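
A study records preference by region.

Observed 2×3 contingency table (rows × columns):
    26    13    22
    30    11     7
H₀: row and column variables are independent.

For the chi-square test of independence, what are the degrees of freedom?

degrees of freedom = 2

df = (r−1)(c−1) = (2−1)·(3−1) = 2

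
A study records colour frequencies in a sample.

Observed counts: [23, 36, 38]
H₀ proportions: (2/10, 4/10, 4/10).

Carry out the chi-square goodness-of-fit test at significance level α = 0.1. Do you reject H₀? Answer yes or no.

n = 97; E_i = n·p_i = [19.40, 38.80, 38.80]
χ² = (23−19.40)²/19.40 + (36−38.80)²/38.80 + (38−38.80)²/38.80 = 0.8866
df = 2
p-value (upper-tail) = 0.64192
At α=0.1: p ≥ α → fail to reject H₀

reject H₀: no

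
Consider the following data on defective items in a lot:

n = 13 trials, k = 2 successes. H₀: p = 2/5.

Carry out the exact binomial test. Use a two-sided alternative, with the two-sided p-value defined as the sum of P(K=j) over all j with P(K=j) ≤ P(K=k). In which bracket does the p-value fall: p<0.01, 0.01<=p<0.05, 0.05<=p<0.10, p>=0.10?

p-value bracket: 0.05<=p<0.10

Exact binomial: n=13, k=2, p₀=2/5=0.4000
P(X=j) = C(n,j)·p₀^j·(1−p₀)^(n−j); p = Σ P(X=j) over j with P(X=j) ≤ P(X=2)
p-value (two-sided) = 0.08999
→ bracket: 0.05<=p<0.10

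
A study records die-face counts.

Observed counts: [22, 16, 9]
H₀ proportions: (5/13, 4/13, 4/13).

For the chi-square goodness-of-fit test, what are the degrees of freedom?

degrees of freedom = 2

df = k − 1 = 3 − 1 = 2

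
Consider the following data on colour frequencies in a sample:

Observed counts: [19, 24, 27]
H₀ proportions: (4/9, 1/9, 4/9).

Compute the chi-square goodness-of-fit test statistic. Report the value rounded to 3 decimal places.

n = 70; E_i = n·p_i = [31.11, 7.78, 31.11]
χ² = (19−31.11)²/31.11 + (24−7.78)²/7.78 + (27−31.11)²/31.11 = 39.0929
df = 2

test statistic = 39.093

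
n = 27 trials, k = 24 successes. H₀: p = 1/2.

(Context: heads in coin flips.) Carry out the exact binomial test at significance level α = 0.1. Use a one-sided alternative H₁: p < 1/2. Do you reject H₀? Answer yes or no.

reject H₀: no

Exact binomial: n=27, k=24, p₀=1/2=0.5000
P(X≤24) from Σ C(n,i)·p₀^i·(1−p₀)^(n−i)
p-value (one-sided, H₁ less) = 1.00000
At α=0.1: p ≥ α → fail to reject H₀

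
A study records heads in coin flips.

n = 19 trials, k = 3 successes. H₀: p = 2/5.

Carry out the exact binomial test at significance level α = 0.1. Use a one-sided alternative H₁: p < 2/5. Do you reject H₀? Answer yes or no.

reject H₀: yes

Exact binomial: n=19, k=3, p₀=2/5=0.4000
P(X≤3) from Σ C(n,i)·p₀^i·(1−p₀)^(n−i)
p-value (one-sided, H₁ less) = 0.02296
At α=0.1: p < α → reject H₀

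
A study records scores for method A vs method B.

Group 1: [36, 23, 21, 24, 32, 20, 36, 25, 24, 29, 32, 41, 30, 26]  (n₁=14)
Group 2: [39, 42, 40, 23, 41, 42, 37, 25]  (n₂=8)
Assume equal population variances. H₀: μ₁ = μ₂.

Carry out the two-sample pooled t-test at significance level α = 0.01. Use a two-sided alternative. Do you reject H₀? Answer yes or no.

x̄₁=28.500, s₁=6.285, n₁=14
x̄₂=36.125, s₂=7.680, n₂=8
s_p² = [13·6.285² + 7·7.680²]/20 = 46.3188
SE = √(s_p²·(1/14+1/8)) = 3.0163
t = (28.500−36.125)/3.0163 = -2.5279
df = 20
p-value (two-sided) = 0.02000
At α=0.01: p ≥ α → fail to reject H₀

reject H₀: no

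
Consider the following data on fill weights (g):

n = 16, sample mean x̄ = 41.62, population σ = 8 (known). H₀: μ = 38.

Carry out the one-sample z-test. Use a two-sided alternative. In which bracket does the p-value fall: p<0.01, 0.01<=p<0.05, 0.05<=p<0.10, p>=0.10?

p-value bracket: 0.05<=p<0.10

SE = σ/√n = 8/√16 = 2.0000
z = (x̄−μ₀)/SE = (41.62−38)/2.0000 = 1.8100
p-value (two-sided) = 0.07030
→ bracket: 0.05<=p<0.10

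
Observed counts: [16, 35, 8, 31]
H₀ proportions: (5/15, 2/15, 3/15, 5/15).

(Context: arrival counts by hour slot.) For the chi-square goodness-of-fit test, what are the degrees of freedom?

degrees of freedom = 3

df = k − 1 = 4 − 1 = 3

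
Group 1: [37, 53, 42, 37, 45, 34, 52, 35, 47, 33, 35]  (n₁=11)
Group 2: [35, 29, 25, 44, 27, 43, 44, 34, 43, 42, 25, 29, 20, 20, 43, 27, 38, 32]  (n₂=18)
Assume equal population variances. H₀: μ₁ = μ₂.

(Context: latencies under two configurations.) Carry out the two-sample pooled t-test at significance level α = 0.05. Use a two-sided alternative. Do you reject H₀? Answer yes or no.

reject H₀: yes

x̄₁=40.909, s₁=7.314, n₁=11
x̄₂=33.333, s₂=8.478, n₂=18
s_p² = [10·7.314² + 17·8.478²]/27 = 65.0707
SE = √(s_p²·(1/11+1/18)) = 3.0872
t = (40.909−33.333)/3.0872 = 2.4540
df = 27
p-value (two-sided) = 0.02087
At α=0.05: p < α → reject H₀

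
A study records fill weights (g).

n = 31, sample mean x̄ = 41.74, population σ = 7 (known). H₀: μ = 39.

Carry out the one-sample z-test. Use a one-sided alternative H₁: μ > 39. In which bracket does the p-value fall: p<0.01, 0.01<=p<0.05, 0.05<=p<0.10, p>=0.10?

p-value bracket: 0.01<=p<0.05

SE = σ/√n = 7/√31 = 1.2572
z = (x̄−μ₀)/SE = (41.74−39)/1.2572 = 2.1794
p-value (one-sided, H₁ greater) = 0.01465
→ bracket: 0.01<=p<0.05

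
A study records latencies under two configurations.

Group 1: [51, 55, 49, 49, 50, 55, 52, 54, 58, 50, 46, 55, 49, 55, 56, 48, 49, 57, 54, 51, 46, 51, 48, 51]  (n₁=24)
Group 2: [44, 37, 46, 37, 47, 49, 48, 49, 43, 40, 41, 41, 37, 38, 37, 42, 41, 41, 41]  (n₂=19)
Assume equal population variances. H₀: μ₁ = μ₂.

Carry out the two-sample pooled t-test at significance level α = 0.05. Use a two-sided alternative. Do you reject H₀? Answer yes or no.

reject H₀: yes

x̄₁=51.625, s₁=3.424, n₁=24
x̄₂=42.053, s₂=4.116, n₂=19
s_p² = [23·3.424² + 18·4.116²]/41 = 14.0140
SE = √(s_p²·(1/24+1/19)) = 1.1496
t = (51.625−42.053)/1.1496 = 8.3270
df = 41
p-value (two-sided) = 0.00000
At α=0.05: p < α → reject H₀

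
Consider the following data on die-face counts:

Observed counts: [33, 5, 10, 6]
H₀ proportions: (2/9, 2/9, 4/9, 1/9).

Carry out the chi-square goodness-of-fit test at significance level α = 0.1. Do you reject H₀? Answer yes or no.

reject H₀: yes

n = 54; E_i = n·p_i = [12.00, 12.00, 24.00, 6.00]
χ² = (33−12.00)²/12.00 + (5−12.00)²/12.00 + (10−24.00)²/24.00 + (6−6.00)²/6.00 = 49.0000
df = 3
p-value (upper-tail) = 0.00000
At α=0.1: p < α → reject H₀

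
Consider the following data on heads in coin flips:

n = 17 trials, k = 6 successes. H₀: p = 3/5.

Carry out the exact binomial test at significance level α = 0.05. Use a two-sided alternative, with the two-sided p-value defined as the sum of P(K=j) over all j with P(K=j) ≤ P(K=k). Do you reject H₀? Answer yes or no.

reject H₀: yes

Exact binomial: n=17, k=6, p₀=3/5=0.6000
P(X=j) = C(n,j)·p₀^j·(1−p₀)^(n−j); p = Σ P(X=j) over j with P(X=j) ≤ P(X=6)
p-value (two-sided) = 0.04713
At α=0.05: p < α → reject H₀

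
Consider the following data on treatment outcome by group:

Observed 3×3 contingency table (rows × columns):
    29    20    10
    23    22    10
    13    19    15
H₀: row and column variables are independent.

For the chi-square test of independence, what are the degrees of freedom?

df = (r−1)(c−1) = (3−1)·(3−1) = 4

degrees of freedom = 4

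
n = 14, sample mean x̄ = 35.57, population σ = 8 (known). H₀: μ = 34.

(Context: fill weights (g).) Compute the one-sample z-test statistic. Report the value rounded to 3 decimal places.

test statistic = 0.734

SE = σ/√n = 8/√14 = 2.1381
z = (x̄−μ₀)/SE = (35.57−34)/2.1381 = 0.7343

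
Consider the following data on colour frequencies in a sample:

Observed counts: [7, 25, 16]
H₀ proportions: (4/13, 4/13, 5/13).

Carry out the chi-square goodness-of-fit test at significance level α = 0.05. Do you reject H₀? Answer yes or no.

n = 48; E_i = n·p_i = [14.77, 14.77, 18.46]
χ² = (7−14.77)²/14.77 + (25−14.77)²/14.77 + (16−18.46)²/18.46 = 11.5021
df = 2
p-value (upper-tail) = 0.00318
At α=0.05: p < α → reject H₀

reject H₀: yes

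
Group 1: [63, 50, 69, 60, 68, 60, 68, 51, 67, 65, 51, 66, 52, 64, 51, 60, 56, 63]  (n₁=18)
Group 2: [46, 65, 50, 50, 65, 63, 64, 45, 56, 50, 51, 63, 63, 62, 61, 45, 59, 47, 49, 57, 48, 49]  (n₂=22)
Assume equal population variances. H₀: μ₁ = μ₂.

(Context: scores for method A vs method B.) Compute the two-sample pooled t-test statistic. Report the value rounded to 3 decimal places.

test statistic = 2.357

x̄₁=60.222, s₁=6.752, n₁=18
x̄₂=54.909, s₂=7.354, n₂=22
s_p² = [17·6.752² + 21·7.354²]/38 = 50.2876
SE = √(s_p²·(1/18+1/22)) = 2.2538
t = (60.222−54.909)/2.2538 = 2.3574
df = 38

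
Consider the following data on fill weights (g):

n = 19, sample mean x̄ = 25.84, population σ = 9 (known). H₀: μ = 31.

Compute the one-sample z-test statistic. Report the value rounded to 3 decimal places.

test statistic = -2.499

SE = σ/√n = 9/√19 = 2.0647
z = (x̄−μ₀)/SE = (25.84−31)/2.0647 = -2.4991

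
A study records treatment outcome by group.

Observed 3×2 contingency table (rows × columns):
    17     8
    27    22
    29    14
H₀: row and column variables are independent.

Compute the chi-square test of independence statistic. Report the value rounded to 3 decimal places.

test statistic = 1.912

Row totals [25, 49, 43], col totals [73, 44], n=117
χ² = (17−15.60)²/15.60 + (8−9.40)²/9.40 + (27−30.57)²/30.57 + (22−18.43)²/18.43 + (29−26.83)²/26.83 + (14−16.17)²/16.17 = 1.9122
df = 2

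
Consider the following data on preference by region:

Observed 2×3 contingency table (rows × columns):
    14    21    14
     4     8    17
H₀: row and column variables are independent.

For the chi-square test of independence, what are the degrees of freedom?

degrees of freedom = 2

df = (r−1)(c−1) = (2−1)·(3−1) = 2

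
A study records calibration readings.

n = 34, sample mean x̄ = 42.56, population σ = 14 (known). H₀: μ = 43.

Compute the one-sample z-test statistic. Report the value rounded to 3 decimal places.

SE = σ/√n = 14/√34 = 2.4010
z = (x̄−μ₀)/SE = (42.56−43)/2.4010 = -0.1833

test statistic = -0.183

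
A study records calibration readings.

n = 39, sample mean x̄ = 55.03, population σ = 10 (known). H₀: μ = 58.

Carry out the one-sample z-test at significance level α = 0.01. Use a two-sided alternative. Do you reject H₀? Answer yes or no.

SE = σ/√n = 10/√39 = 1.6013
z = (x̄−μ₀)/SE = (55.03−58)/1.6013 = -1.8548
p-value (two-sided) = 0.06363
At α=0.01: p ≥ α → fail to reject H₀

reject H₀: no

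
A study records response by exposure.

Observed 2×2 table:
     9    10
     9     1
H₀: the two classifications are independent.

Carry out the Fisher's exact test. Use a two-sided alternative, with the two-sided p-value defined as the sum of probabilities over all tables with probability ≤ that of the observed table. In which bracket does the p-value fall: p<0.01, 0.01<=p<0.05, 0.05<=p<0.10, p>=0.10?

Margins: r₁=19, r₂=10, c₁=18, c₂=11, n=29
p_obs = C(19,9)·C(10,9)/C(29,18); sum pmf over tables with pmf ≤ p_obs
p-value (two-sided) = 0.04364
→ bracket: 0.01<=p<0.05

p-value bracket: 0.01<=p<0.05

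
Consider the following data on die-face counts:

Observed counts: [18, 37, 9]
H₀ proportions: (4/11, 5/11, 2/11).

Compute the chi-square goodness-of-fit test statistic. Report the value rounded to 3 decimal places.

test statistic = 3.942

n = 64; E_i = n·p_i = [23.27, 29.09, 11.64]
χ² = (18−23.27)²/23.27 + (37−29.09)²/29.09 + (9−11.64)²/11.64 = 3.9422
df = 2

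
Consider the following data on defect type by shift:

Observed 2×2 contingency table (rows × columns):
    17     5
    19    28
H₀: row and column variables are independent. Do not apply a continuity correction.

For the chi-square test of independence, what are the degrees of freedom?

degrees of freedom = 1

df = (r−1)(c−1) = (2−1)·(2−1) = 1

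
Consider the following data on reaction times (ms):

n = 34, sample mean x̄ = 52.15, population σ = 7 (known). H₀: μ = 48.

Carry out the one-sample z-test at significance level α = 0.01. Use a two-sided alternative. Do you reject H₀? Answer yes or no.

SE = σ/√n = 7/√34 = 1.2005
z = (x̄−μ₀)/SE = (52.15−48)/1.2005 = 3.4569
p-value (two-sided) = 0.00055
At α=0.01: p < α → reject H₀

reject H₀: yes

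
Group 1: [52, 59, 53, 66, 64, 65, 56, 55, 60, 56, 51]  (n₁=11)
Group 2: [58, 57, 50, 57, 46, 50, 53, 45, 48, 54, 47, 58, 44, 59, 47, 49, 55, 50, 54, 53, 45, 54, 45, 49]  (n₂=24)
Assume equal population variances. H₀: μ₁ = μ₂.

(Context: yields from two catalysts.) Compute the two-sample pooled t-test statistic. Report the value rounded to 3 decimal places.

test statistic = 3.785

x̄₁=57.909, s₁=5.300, n₁=11
x̄₂=51.125, s₂=4.749, n₂=24
s_p² = [10·5.300² + 23·4.749²]/33 = 24.2283
SE = √(s_p²·(1/11+1/24)) = 1.7922
t = (57.909−51.125)/1.7922 = 3.7853
df = 33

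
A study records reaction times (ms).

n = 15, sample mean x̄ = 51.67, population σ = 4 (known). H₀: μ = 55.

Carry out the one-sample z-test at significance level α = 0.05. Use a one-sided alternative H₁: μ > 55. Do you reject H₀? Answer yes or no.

reject H₀: no

SE = σ/√n = 4/√15 = 1.0328
z = (x̄−μ₀)/SE = (51.67−55)/1.0328 = -3.2243
p-value (one-sided, H₁ greater) = 0.99937
At α=0.05: p ≥ α → fail to reject H₀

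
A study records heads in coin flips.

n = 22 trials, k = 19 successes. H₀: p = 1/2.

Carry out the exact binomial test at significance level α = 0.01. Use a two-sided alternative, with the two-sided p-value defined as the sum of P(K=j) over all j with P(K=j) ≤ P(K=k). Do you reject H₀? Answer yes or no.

reject H₀: yes

Exact binomial: n=22, k=19, p₀=1/2=0.5000
P(X=j) = C(n,j)·p₀^j·(1−p₀)^(n−j); p = Σ P(X=j) over j with P(X=j) ≤ P(X=19)
p-value (two-sided) = 0.00086
At α=0.01: p < α → reject H₀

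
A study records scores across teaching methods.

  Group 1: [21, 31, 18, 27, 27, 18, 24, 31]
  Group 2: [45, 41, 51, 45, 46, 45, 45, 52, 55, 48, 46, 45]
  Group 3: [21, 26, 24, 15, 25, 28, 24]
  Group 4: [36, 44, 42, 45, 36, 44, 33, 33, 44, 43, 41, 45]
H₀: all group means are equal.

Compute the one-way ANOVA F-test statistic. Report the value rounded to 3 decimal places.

test statistic = 63.953

Group means [24.62, 47.00, 23.29, 40.50], grand mean 36.154
SSB = Σnᵢ(x̄ᵢ−x̄)² = 3860.773; SSW = ΣΣ(x−x̄ᵢ)² = 704.304
MSB = 3860.773/3 = 1286.9245; MSW = 704.304/35 = 20.1230
F = MSB/MSW = 63.9530
df = (3, 35)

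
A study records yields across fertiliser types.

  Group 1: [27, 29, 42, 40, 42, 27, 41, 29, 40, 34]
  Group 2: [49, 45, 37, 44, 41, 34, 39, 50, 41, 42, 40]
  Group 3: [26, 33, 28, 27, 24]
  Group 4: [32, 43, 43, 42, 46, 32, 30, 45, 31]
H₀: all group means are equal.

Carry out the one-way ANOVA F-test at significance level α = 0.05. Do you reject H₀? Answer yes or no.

Group means [35.10, 42.00, 27.60, 38.22], grand mean 37.000
SSB = Σnᵢ(x̄ᵢ−x̄)² = 766.344; SSW = ΣΣ(x−x̄ᵢ)² = 1023.656
MSB = 766.344/3 = 255.4481; MSW = 1023.656/31 = 33.0211
F = MSB/MSW = 7.7359
df = (3, 31)
p-value (upper-tail) = 0.00054
At α=0.05: p < α → reject H₀

reject H₀: yes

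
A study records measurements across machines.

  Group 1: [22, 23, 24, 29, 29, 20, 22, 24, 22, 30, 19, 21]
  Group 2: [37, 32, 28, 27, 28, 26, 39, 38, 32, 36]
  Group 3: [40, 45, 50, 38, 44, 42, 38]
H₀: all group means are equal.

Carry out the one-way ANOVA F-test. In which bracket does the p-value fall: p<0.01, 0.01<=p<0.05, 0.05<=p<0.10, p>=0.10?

p-value bracket: p<0.01

Group means [23.75, 32.30, 42.43], grand mean 31.207
SSB = Σnᵢ(x̄ᵢ−x̄)² = 1560.694; SSW = ΣΣ(x−x̄ᵢ)² = 478.064
MSB = 1560.694/2 = 780.3472; MSW = 478.064/26 = 18.3871
F = MSB/MSW = 42.4400
df = (2, 26)
p-value (upper-tail) = 0.00000
→ bracket: p<0.01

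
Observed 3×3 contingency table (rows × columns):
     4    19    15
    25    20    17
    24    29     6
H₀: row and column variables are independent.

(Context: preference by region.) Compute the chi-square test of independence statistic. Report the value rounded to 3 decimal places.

Row totals [38, 62, 59], col totals [53, 68, 38], n=159
χ² = (4−12.67)²/12.67 + (19−16.25)²/16.25 + (15−9.08)²/9.08 + (25−20.67)²/20.67 + (20−26.52)²/26.52 + (17−14.82)²/14.82 + (24−19.67)²/19.67 + (29−25.23)²/25.23 + (6−14.10)²/14.10 = 19.2534
df = 4

test statistic = 19.253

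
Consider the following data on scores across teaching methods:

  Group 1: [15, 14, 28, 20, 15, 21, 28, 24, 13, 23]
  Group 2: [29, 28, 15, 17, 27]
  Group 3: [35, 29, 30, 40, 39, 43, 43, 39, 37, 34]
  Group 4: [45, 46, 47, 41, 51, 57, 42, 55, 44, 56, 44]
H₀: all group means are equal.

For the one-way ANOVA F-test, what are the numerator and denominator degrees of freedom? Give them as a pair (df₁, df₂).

degrees of freedom = [3, 32]

k = 4 groups, N = 36 total
df = (k−1, N−k) = (4−1, 36−4) = (3, 32)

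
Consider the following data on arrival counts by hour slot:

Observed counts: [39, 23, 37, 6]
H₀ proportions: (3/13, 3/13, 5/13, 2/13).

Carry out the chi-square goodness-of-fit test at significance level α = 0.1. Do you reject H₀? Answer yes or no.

n = 105; E_i = n·p_i = [24.23, 24.23, 40.38, 16.15]
χ² = (39−24.23)²/24.23 + (23−24.23)²/24.23 + (37−40.38)²/40.38 + (6−16.15)²/16.15 = 15.7308
df = 3
p-value (upper-tail) = 0.00129
At α=0.1: p < α → reject H₀

reject H₀: yes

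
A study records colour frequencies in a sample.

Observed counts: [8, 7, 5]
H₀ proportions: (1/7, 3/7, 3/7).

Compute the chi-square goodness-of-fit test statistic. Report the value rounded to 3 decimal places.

n = 20; E_i = n·p_i = [2.86, 8.57, 8.57]
χ² = (8−2.86)²/2.86 + (7−8.57)²/8.57 + (5−8.57)²/8.57 = 11.0333
df = 2

test statistic = 11.033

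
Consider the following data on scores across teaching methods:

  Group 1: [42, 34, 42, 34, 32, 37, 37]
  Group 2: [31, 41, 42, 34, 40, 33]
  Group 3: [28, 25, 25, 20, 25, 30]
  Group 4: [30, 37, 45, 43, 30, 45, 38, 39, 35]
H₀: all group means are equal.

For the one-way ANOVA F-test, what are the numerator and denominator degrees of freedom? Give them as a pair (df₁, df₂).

k = 4 groups, N = 28 total
df = (k−1, N−k) = (4−1, 28−4) = (3, 24)

degrees of freedom = [3, 24]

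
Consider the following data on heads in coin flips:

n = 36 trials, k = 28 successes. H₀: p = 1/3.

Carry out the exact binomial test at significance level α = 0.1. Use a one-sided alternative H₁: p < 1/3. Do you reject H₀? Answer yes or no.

Exact binomial: n=36, k=28, p₀=1/3=0.3333
P(X≤28) from Σ C(n,i)·p₀^i·(1−p₀)^(n−i)
p-value (one-sided, H₁ less) = 1.00000
At α=0.1: p ≥ α → fail to reject H₀

reject H₀: no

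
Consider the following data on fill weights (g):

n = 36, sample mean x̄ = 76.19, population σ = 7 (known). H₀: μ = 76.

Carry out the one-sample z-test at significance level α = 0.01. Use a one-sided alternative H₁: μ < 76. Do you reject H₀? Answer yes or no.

reject H₀: no

SE = σ/√n = 7/√36 = 1.1667
z = (x̄−μ₀)/SE = (76.19−76)/1.1667 = 0.1629
p-value (one-sided, H₁ less) = 0.56468
At α=0.01: p ≥ α → fail to reject H₀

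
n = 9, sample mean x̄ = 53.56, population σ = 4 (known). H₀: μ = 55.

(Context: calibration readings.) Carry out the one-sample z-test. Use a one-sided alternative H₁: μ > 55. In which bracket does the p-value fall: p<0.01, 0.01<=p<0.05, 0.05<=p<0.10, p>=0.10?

p-value bracket: p>=0.10

SE = σ/√n = 4/√9 = 1.3333
z = (x̄−μ₀)/SE = (53.56−55)/1.3333 = -1.0800
p-value (one-sided, H₁ greater) = 0.85993
→ bracket: p>=0.10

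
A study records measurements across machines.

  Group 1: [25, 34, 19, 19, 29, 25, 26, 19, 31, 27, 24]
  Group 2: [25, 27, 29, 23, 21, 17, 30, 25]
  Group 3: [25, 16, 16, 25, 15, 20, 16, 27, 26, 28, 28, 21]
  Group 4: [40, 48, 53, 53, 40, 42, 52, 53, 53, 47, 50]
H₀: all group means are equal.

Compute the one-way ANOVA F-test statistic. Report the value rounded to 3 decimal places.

test statistic = 65.679

Group means [25.27, 24.62, 21.92, 48.27], grand mean 30.214
SSB = Σnᵢ(x̄ᵢ−x̄)² = 4931.916; SSW = ΣΣ(x−x̄ᵢ)² = 951.155
MSB = 4931.916/3 = 1643.9720; MSW = 951.155/38 = 25.0304
F = MSB/MSW = 65.6790
df = (3, 38)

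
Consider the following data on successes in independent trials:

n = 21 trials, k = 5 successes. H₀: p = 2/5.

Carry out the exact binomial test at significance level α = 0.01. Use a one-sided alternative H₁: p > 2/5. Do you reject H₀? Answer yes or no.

reject H₀: no

Exact binomial: n=21, k=5, p₀=2/5=0.4000
P(X≥5) from Σ C(n,i)·p₀^i·(1−p₀)^(n−i)
p-value (one-sided, H₁ greater) = 0.96304
At α=0.01: p ≥ α → fail to reject H₀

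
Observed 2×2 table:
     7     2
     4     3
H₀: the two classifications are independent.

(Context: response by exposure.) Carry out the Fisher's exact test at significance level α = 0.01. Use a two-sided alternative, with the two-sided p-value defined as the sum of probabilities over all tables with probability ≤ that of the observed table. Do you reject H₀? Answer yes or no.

Margins: r₁=9, r₂=7, c₁=11, c₂=5, n=16
p_obs = C(9,7)·C(7,4)/C(16,11); sum pmf over tables with pmf ≤ p_obs
p-value (two-sided) = 0.59615
At α=0.01: p ≥ α → fail to reject H₀

reject H₀: no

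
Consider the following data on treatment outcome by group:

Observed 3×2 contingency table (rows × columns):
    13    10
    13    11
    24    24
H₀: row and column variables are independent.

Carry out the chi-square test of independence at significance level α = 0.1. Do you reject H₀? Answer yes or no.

reject H₀: no

Row totals [23, 24, 48], col totals [50, 45], n=95
χ² = (13−12.11)²/12.11 + (10−10.89)²/10.89 + (13−12.63)²/12.63 + (11−11.37)²/11.37 + (24−25.26)²/25.26 + (24−22.74)²/22.74 = 0.2956
df = 2
p-value (upper-tail) = 0.86259
At α=0.1: p ≥ α → fail to reject H₀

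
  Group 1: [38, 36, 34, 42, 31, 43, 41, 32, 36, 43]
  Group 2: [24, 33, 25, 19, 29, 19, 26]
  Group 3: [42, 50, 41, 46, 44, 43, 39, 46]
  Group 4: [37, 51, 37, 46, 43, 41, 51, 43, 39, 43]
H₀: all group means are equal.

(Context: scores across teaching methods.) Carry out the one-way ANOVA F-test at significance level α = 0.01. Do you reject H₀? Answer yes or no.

Group means [37.60, 25.00, 43.88, 43.10], grand mean 38.086
SSB = Σnᵢ(x̄ᵢ−x̄)² = 1720.568; SSW = ΣΣ(x−x̄ᵢ)² = 648.175
MSB = 1720.568/3 = 573.5226; MSW = 648.175/31 = 20.9089
F = MSB/MSW = 27.4296
df = (3, 31)
p-value (upper-tail) = 0.00000
At α=0.01: p < α → reject H₀

reject H₀: yes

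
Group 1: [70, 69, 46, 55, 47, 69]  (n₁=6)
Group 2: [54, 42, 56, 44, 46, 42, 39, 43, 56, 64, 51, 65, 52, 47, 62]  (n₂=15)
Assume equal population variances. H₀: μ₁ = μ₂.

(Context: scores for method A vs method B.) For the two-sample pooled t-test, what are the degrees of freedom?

degrees of freedom = 19

df = n₁ + n₂ − 2 = 6 + 15 − 2 = 19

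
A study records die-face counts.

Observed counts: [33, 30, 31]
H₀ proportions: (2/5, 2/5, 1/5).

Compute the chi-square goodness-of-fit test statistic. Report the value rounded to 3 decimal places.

n = 94; E_i = n·p_i = [37.60, 37.60, 18.80]
χ² = (33−37.60)²/37.60 + (30−37.60)²/37.60 + (31−18.80)²/18.80 = 10.0160
df = 2

test statistic = 10.016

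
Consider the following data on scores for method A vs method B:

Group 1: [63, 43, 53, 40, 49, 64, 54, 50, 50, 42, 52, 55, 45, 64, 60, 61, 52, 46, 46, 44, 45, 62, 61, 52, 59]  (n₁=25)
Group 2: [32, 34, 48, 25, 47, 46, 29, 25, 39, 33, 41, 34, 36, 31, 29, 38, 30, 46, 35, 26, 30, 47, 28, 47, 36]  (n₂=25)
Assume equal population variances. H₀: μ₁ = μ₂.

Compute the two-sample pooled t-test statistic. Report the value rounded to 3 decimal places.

test statistic = 7.853

x̄₁=52.480, s₁=7.550, n₁=25
x̄₂=35.680, s₂=7.576, n₂=25
s_p² = [24·7.550² + 24·7.576²]/48 = 57.2017
SE = √(s_p²·(1/25+1/25)) = 2.1392
t = (52.480−35.680)/2.1392 = 7.8534
df = 48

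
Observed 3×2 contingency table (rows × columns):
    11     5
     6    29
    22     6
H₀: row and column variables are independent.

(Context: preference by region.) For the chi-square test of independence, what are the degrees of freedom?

degrees of freedom = 2

df = (r−1)(c−1) = (3−1)·(2−1) = 2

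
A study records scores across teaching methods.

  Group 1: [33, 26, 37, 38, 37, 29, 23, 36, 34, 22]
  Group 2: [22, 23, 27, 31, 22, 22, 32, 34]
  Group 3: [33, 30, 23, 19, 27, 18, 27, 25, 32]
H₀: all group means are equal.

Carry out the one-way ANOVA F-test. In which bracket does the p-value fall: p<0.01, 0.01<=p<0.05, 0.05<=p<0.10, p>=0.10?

p-value bracket: 0.05<=p<0.10

Group means [31.50, 26.62, 26.00], grand mean 28.222
SSB = Σnᵢ(x̄ᵢ−x̄)² = 172.292; SSW = ΣΣ(x−x̄ᵢ)² = 736.375
MSB = 172.292/2 = 86.1458; MSW = 736.375/24 = 30.6823
F = MSB/MSW = 2.8077
df = (2, 24)
p-value (upper-tail) = 0.08023
→ bracket: 0.05<=p<0.10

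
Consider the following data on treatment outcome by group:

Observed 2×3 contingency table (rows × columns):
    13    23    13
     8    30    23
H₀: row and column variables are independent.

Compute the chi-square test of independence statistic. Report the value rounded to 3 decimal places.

test statistic = 3.627

Row totals [49, 61], col totals [21, 53, 36], n=110
χ² = (13−9.35)²/9.35 + (23−23.61)²/23.61 + (13−16.04)²/16.04 + (8−11.65)²/11.65 + (30−29.39)²/29.39 + (23−19.96)²/19.96 = 3.6269
df = 2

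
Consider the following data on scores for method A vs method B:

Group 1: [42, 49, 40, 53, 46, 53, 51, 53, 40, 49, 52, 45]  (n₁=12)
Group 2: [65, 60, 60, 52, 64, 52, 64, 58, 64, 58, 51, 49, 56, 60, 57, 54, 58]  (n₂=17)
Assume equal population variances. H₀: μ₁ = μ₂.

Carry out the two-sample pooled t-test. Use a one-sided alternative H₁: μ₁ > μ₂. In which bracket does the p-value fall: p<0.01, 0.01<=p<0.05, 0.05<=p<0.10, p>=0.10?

p-value bracket: p>=0.10

x̄₁=47.750, s₁=5.029, n₁=12
x̄₂=57.765, s₂=4.944, n₂=17
s_p² = [11·5.029² + 16·4.944²]/27 = 24.7892
SE = √(s_p²·(1/12+1/17)) = 1.8772
t = (47.750−57.765)/1.8772 = -5.3349
df = 27
p-value (one-sided, H₁ greater) = 0.99999
→ bracket: p>=0.10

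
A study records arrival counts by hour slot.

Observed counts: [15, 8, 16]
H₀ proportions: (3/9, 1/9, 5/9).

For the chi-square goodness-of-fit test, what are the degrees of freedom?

degrees of freedom = 2

df = k − 1 = 3 − 1 = 2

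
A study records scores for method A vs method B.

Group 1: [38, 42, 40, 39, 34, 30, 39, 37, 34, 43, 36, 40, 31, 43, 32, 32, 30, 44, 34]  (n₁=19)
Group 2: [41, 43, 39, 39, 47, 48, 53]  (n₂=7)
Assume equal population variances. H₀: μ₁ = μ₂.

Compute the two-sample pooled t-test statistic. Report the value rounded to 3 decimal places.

test statistic = -3.569

x̄₁=36.737, s₁=4.617, n₁=19
x̄₂=44.286, s₂=5.251, n₂=7
s_p² = [18·4.617² + 6·5.251²]/24 = 22.8797
SE = √(s_p²·(1/19+1/7)) = 2.1149
t = (36.737−44.286)/2.1149 = -3.5694
df = 24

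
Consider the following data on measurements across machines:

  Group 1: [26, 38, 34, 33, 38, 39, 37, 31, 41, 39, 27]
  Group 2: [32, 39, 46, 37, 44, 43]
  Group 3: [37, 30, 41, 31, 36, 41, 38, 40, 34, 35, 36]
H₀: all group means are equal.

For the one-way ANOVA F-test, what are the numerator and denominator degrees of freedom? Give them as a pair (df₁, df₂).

k = 3 groups, N = 28 total
df = (k−1, N−k) = (3−1, 28−3) = (2, 25)

degrees of freedom = [2, 25]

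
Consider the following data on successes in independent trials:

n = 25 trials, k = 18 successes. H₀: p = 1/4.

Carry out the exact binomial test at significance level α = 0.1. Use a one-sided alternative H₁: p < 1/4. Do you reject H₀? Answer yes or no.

Exact binomial: n=25, k=18, p₀=1/4=0.2500
P(X≤18) from Σ C(n,i)·p₀^i·(1−p₀)^(n−i)
p-value (one-sided, H₁ less) = 1.00000
At α=0.1: p ≥ α → fail to reject H₀

reject H₀: no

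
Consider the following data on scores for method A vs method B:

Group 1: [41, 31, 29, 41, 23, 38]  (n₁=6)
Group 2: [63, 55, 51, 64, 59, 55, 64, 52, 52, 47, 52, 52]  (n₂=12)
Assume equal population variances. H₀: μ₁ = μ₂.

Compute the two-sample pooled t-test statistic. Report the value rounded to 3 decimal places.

test statistic = -6.940

x̄₁=33.833, s₁=7.333, n₁=6
x̄₂=55.500, s₂=5.681, n₂=12
s_p² = [5·7.333² + 11·5.681²]/16 = 38.9896
SE = √(s_p²·(1/6+1/12)) = 3.1221
t = (33.833−55.500)/3.1221 = -6.9398
df = 16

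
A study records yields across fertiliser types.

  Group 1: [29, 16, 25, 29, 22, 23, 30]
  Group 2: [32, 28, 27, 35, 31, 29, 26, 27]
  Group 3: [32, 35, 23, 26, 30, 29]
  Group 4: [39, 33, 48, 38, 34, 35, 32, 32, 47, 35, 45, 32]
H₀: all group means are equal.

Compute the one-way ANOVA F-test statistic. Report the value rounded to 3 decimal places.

Group means [24.86, 29.38, 29.17, 37.50], grand mean 31.333
SSB = Σnᵢ(x̄ᵢ−x̄)² = 808.768; SSW = ΣΣ(x−x̄ᵢ)² = 702.565
MSB = 808.768/3 = 269.5893; MSW = 702.565/29 = 24.2264
F = MSB/MSW = 11.1279
df = (3, 29)

test statistic = 11.128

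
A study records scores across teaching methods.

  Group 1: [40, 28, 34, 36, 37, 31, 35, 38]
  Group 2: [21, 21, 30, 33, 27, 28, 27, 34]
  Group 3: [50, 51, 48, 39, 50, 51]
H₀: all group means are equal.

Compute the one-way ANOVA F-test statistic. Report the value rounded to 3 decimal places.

Group means [34.88, 27.62, 48.17], grand mean 35.864
SSB = Σnᵢ(x̄ᵢ−x̄)² = 1459.008; SSW = ΣΣ(x−x̄ᵢ)² = 375.583
MSB = 1459.008/2 = 729.5038; MSW = 375.583/19 = 19.7675
F = MSB/MSW = 36.9041
df = (2, 19)

test statistic = 36.904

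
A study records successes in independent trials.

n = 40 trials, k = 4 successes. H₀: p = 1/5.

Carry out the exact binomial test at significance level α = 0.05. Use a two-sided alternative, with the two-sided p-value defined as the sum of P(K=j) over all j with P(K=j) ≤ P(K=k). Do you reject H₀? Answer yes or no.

Exact binomial: n=40, k=4, p₀=1/5=0.2000
P(X=j) = C(n,j)·p₀^j·(1−p₀)^(n−j); p = Σ P(X=j) over j with P(X=j) ≤ P(X=4)
p-value (two-sided) = 0.16342
At α=0.05: p ≥ α → fail to reject H₀

reject H₀: no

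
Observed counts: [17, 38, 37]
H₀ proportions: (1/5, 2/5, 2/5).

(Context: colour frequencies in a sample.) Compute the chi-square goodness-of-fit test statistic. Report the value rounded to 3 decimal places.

n = 92; E_i = n·p_i = [18.40, 36.80, 36.80]
χ² = (17−18.40)²/18.40 + (38−36.80)²/36.80 + (37−36.80)²/36.80 = 0.1467
df = 2

test statistic = 0.147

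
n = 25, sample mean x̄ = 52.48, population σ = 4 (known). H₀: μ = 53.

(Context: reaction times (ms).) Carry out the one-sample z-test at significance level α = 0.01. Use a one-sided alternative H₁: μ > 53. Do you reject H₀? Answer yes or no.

reject H₀: no

SE = σ/√n = 4/√25 = 0.8000
z = (x̄−μ₀)/SE = (52.48−53)/0.8000 = -0.6500
p-value (one-sided, H₁ greater) = 0.74215
At α=0.01: p ≥ α → fail to reject H₀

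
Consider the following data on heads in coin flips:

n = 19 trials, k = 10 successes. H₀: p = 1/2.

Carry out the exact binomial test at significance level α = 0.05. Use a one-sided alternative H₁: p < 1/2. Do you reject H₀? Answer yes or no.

reject H₀: no

Exact binomial: n=19, k=10, p₀=1/2=0.5000
P(X≤10) from Σ C(n,i)·p₀^i·(1−p₀)^(n−i)
p-value (one-sided, H₁ less) = 0.67620
At α=0.05: p ≥ α → fail to reject H₀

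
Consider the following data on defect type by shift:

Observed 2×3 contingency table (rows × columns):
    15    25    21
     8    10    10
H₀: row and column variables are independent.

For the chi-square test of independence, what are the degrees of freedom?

degrees of freedom = 2

df = (r−1)(c−1) = (2−1)·(3−1) = 2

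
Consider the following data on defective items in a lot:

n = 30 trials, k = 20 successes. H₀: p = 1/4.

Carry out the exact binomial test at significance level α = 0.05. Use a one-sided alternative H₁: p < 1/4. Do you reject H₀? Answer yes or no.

Exact binomial: n=30, k=20, p₀=1/4=0.2500
P(X≤20) from Σ C(n,i)·p₀^i·(1−p₀)^(n−i)
p-value (one-sided, H₁ less) = 1.00000
At α=0.05: p ≥ α → fail to reject H₀

reject H₀: no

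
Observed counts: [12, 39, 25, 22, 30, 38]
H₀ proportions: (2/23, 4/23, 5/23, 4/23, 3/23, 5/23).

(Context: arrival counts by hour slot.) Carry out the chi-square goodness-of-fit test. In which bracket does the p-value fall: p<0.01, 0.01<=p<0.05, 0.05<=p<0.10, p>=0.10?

p-value bracket: 0.01<=p<0.05

n = 166; E_i = n·p_i = [14.43, 28.87, 36.09, 28.87, 21.65, 36.09]
χ² = (12−14.43)²/14.43 + (39−28.87)²/28.87 + (25−36.09)²/36.09 + (22−28.87)²/28.87 + (30−21.65)²/21.65 + (38−36.09)²/36.09 = 12.3262
df = 5
p-value (upper-tail) = 0.03058
→ bracket: 0.01<=p<0.05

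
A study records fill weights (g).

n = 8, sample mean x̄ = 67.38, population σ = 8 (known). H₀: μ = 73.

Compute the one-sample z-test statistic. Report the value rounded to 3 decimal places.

test statistic = -1.987

SE = σ/√n = 8/√8 = 2.8284
z = (x̄−μ₀)/SE = (67.38−73)/2.8284 = -1.9870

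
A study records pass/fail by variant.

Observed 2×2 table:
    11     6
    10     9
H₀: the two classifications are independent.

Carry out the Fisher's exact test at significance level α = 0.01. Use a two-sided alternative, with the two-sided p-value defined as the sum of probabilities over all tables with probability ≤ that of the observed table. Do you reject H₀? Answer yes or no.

reject H₀: no

Margins: r₁=17, r₂=19, c₁=21, c₂=15, n=36
p_obs = C(17,11)·C(19,10)/C(36,21); sum pmf over tables with pmf ≤ p_obs
p-value (two-sided) = 0.51600
At α=0.01: p ≥ α → fail to reject H₀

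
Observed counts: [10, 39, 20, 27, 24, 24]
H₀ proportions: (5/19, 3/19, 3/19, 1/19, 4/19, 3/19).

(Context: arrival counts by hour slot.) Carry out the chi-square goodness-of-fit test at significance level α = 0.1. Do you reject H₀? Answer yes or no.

n = 144; E_i = n·p_i = [37.89, 22.74, 22.74, 7.58, 30.32, 22.74]
χ² = (10−37.89)²/37.89 + (39−22.74)²/22.74 + (20−22.74)²/22.74 + (27−7.58)²/7.58 + (24−30.32)²/30.32 + (24−22.74)²/22.74 = 83.6481
df = 5
p-value (upper-tail) = 0.00000
At α=0.1: p < α → reject H₀

reject H₀: yes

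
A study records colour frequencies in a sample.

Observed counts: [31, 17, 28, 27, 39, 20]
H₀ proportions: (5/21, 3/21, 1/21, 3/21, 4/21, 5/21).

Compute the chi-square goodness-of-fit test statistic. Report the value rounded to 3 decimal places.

n = 162; E_i = n·p_i = [38.57, 23.14, 7.71, 23.14, 30.86, 38.57]
χ² = (31−38.57)²/38.57 + (17−23.14)²/23.14 + (28−7.71)²/7.71 + (27−23.14)²/23.14 + (39−30.86)²/30.86 + (20−38.57)²/38.57 = 68.1941
df = 5

test statistic = 68.194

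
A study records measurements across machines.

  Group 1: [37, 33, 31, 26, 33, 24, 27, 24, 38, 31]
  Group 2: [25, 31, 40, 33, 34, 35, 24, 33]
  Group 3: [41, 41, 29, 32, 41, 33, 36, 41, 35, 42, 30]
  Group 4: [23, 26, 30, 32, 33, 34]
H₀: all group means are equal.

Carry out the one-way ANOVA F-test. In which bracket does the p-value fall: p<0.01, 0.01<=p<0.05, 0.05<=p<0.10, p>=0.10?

Group means [30.40, 31.88, 36.45, 29.67], grand mean 32.514
SSB = Σnᵢ(x̄ᵢ−x̄)² = 267.407; SSW = ΣΣ(x−x̄ᵢ)² = 759.336
MSB = 267.407/3 = 89.1358; MSW = 759.336/31 = 24.4947
F = MSB/MSW = 3.6390
df = (3, 31)
p-value (upper-tail) = 0.02335
→ bracket: 0.01<=p<0.05

p-value bracket: 0.01<=p<0.05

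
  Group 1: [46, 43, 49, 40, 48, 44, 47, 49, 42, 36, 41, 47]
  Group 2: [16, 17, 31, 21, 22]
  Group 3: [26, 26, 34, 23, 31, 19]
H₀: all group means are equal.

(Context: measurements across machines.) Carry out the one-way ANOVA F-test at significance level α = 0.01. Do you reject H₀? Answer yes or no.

reject H₀: yes

Group means [44.33, 21.40, 26.50], grand mean 34.696
SSB = Σnᵢ(x̄ᵢ−x̄)² = 2401.503; SSW = ΣΣ(x−x̄ᵢ)² = 467.367
MSB = 2401.503/2 = 1200.7514; MSW = 467.367/20 = 23.3683
F = MSB/MSW = 51.3837
df = (2, 20)
p-value (upper-tail) = 0.00000
At α=0.01: p < α → reject H₀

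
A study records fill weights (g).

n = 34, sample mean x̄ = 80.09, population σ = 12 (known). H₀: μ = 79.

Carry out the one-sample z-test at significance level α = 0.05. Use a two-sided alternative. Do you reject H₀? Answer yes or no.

reject H₀: no

SE = σ/√n = 12/√34 = 2.0580
z = (x̄−μ₀)/SE = (80.09−79)/2.0580 = 0.5296
p-value (two-sided) = 0.59636
At α=0.05: p ≥ α → fail to reject H₀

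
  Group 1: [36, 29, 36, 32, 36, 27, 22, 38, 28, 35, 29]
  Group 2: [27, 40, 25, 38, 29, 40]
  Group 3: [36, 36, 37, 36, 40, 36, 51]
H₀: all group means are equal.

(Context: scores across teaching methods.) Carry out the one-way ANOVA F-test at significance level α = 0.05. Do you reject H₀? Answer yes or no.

reject H₀: yes

Group means [31.64, 33.17, 38.86], grand mean 34.125
SSB = Σnᵢ(x̄ᵢ−x̄)² = 230.389; SSW = ΣΣ(x−x̄ᵢ)² = 674.236
MSB = 230.389/2 = 115.1945; MSW = 674.236/21 = 32.1065
F = MSB/MSW = 3.5879
df = (2, 21)
p-value (upper-tail) = 0.04567
At α=0.05: p < α → reject H₀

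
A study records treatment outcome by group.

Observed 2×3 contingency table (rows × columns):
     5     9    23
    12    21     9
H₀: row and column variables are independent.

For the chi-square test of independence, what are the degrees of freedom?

degrees of freedom = 2

df = (r−1)(c−1) = (2−1)·(3−1) = 2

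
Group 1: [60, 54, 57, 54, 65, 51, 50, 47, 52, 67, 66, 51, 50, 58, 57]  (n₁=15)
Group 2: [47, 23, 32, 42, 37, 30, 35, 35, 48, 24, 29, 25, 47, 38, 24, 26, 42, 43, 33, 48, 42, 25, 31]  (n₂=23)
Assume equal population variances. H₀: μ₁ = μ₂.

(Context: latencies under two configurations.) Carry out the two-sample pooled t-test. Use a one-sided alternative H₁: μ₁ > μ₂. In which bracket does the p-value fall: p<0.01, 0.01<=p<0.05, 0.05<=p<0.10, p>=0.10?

x̄₁=55.933, s₁=6.273, n₁=15
x̄₂=35.043, s₂=8.547, n₂=23
s_p² = [14·6.273² + 22·8.547²]/36 = 59.9414
SE = √(s_p²·(1/15+1/23)) = 2.5695
t = (55.933−35.043)/2.5695 = 8.1300
df = 36
p-value (one-sided, H₁ greater) = 0.00000
→ bracket: p<0.01

p-value bracket: p<0.01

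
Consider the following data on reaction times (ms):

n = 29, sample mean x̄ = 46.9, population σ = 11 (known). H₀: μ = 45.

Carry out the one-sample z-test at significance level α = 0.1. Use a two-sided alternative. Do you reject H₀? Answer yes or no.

SE = σ/√n = 11/√29 = 2.0426
z = (x̄−μ₀)/SE = (46.9−45)/2.0426 = 0.9302
p-value (two-sided) = 0.35229
At α=0.1: p ≥ α → fail to reject H₀

reject H₀: no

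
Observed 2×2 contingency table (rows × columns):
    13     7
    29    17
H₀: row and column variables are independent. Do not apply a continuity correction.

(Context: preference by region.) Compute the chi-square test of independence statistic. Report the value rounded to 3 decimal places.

test statistic = 0.023

Row totals [20, 46], col totals [42, 24], n=66
χ² = (13−12.73)²/12.73 + (7−7.27)²/7.27 + (29−29.27)²/29.27 + (17−16.73)²/16.73 = 0.0231
df = 1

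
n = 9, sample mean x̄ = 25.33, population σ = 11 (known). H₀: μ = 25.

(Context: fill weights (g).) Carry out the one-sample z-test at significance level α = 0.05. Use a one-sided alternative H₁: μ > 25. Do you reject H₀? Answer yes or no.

reject H₀: no

SE = σ/√n = 11/√9 = 3.6667
z = (x̄−μ₀)/SE = (25.33−25)/3.6667 = 0.0900
p-value (one-sided, H₁ greater) = 0.46414
At α=0.05: p ≥ α → fail to reject H₀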